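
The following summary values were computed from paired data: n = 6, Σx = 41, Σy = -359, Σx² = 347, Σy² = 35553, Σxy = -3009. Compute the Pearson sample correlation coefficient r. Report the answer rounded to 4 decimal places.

-0.5731

Numerator: nΣxy − (Σx)(Σy) = 6·(-3009) − (41)(-359) = -3335
Denominator: √[(nΣx²−(Σx)²)(nΣy²−(Σy)²)]
  nΣx²−(Σx)² = 6·347 − 1681 = 401;  nΣy²−(Σy)² = 6·35553 − 128881 = 84437
  √(401·84437) = √33859237 = 5818.8690
r = -3335 / 5818.8690 = -0.5731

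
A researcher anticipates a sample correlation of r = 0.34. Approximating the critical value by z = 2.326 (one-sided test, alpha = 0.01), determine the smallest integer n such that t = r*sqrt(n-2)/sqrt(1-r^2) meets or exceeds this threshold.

r√(n−2)/√(1−r²) ≥ 2.326  ⇔  n−2 ≥ (2.326)²·(1−r²)/r²
(1−r²)/r² = (1−0.1156)/0.1156 = 7.6505
n ≥ 2 + 5.410276·7.6505 = 2 + 41.3913 = 43.3913
⌈43.3913⌉ = 44

44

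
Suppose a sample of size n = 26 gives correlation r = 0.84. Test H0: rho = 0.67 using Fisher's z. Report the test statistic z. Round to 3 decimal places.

1.968

Fisher z: atanh(0.84) = 1.221174, atanh(0.67) = 0.810743
z = (z_r − z_0)·√(n−3) = (1.221174 − 0.810743)·√23 = 0.410431 · 4.795832 = 1.968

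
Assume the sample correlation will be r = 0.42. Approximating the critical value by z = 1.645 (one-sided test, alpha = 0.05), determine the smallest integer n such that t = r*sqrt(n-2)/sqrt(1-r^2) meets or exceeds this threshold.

r√(n−2)/√(1−r²) ≥ 1.645  ⇔  n−2 ≥ (1.645)²·(1−r²)/r²
(1−r²)/r² = (1−0.1764)/0.1764 = 4.6689
n ≥ 2 + 2.706025·4.6689 = 2 + 12.6342 = 14.6342
⌈14.6342⌉ = 15

15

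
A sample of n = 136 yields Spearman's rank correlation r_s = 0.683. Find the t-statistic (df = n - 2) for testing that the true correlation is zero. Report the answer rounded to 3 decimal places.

10.824

t = r_s·√(n−2) / √(1−r_s²) with r_s = 0.683, n = 136
  = 0.683·√134 / √(1 − 0.466489)
  = 0.683·11.575837 / 0.730418
  = 7.906297 / 0.730418 = 10.824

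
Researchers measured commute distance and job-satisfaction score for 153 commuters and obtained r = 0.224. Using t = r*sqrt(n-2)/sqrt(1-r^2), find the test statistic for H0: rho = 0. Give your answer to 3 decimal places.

t = r·√(n−2) / √(1−r²) with r = 0.224, n = 153
  = 0.224·√151 / √(1 − 0.050176)
  = 0.224·12.288206 / 0.974589
  = 2.752558 / 0.974589 = 2.824

2.824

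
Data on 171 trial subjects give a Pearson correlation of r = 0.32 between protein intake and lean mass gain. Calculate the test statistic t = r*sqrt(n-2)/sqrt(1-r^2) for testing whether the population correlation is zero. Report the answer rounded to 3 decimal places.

t = r·√(n−2) / √(1−r²) with r = 0.32, n = 171
  = 0.32·√169 / √(1 − 0.1024)
  = 0.32·13.000000 / 0.947418
  = 4.160000 / 0.947418 = 4.391

4.391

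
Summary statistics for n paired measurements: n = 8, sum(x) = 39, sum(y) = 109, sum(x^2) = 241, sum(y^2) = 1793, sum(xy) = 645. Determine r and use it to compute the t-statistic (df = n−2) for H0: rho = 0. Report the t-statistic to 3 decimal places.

5.305

Numerator: nΣxy − (Σx)(Σy) = 8·645 − (39)(109) = 909
Denominator: √[(nΣx²−(Σx)²)(nΣy²−(Σy)²)]
  nΣx²−(Σx)² = 8·241 − 1521 = 407;  nΣy²−(Σy)² = 8·1793 − 11881 = 2463
  √(407·2463) = √1002441 = 1001.2198
r = 909 / 1001.2198 = 0.9079
t = r·√(n−2)/√(1−r²) = 0.9079·√6 / √(1−0.824282) = 2.223892 / 0.419187 = 5.305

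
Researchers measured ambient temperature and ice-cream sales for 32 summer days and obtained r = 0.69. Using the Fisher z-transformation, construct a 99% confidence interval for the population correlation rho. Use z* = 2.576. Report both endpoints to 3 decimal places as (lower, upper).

z_r = atanh(0.69) = 0.847956;  SE = 1/√(n−3) = 1/√29 = 0.185695
z-limits: 0.847956 ± 2.576·0.185695 = 0.847956 ± 0.478350 = [0.369606, 1.326306]
ρ-limits: (tanh 0.369606, tanh 1.326306) = (0.354, 0.868)

(0.354, 0.868)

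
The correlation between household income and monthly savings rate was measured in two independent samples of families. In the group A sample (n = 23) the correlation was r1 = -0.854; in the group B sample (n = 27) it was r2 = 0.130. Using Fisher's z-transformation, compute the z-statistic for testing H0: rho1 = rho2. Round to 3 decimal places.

-4.629

Fisher z-transforms: z1 = atanh(-0.854) = -1.270747, z2 = atanh(0.130) = 0.130740; difference d = -1.401487
Var(d) = 1/20 + 1/24 = 0.0500000 + 0.0416667 = 0.0916667
z = d/√Var(d) = -1.401487 / √0.0916667 = -1.401487 / 0.302765 = -4.629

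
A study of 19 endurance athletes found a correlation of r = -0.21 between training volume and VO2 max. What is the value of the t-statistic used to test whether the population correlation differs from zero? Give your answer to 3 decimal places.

-0.886

t = r·√(n−2) / √(1−r²) with r = -0.21, n = 19
  = -0.21·√17 / √(1 − 0.0441)
  = -0.21·4.123106 / 0.977701
  = -0.865852 / 0.977701 = -0.886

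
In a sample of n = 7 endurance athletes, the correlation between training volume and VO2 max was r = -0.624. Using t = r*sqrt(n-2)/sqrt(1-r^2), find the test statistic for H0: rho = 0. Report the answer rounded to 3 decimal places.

-1.786

t = r·√(n−2) / √(1−r²) with r = -0.624, n = 7
  = -0.624·√5 / √(1 − 0.389376)
  = -0.624·2.236068 / 0.781424
  = -1.395306 / 0.781424 = -1.786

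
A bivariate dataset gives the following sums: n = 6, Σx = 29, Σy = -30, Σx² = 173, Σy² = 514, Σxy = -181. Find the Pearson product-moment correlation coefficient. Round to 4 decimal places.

Numerator: nΣxy − (Σx)(Σy) = 6·(-181) − (29)(-30) = -216
Denominator: √[(nΣx²−(Σx)²)(nΣy²−(Σy)²)]
  nΣx²−(Σx)² = 6·173 − 841 = 197;  nΣy²−(Σy)² = 6·514 − 900 = 2184
  √(197·2184) = √430248 = 655.9329
r = -216 / 655.9329 = -0.3293

-0.3293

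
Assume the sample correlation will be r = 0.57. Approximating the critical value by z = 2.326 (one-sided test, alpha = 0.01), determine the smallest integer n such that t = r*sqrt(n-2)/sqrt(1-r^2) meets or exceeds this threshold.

14

r√(n−2)/√(1−r²) ≥ 2.326  ⇔  n−2 ≥ (2.326)²·(1−r²)/r²
(1−r²)/r² = (1−0.3249)/0.3249 = 2.0779
n ≥ 2 + 5.410276·2.0779 = 2 + 11.2420 = 13.2420
⌈13.2420⌉ = 14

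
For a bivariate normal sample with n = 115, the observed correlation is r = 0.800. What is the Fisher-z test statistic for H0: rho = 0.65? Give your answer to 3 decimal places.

3.422

Fisher z: atanh(0.800) = 1.098612, atanh(0.65) = 0.775299
z = (z_r − z_0)·√(n−3) = (1.098612 − 0.775299)·√112 = 0.323313 · 10.583005 = 3.422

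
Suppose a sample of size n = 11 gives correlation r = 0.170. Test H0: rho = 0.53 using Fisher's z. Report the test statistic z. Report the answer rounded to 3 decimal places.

Fisher z: atanh(0.170) = 0.171667, atanh(0.53) = 0.590145
z = (z_r − z_0)·√(n−3) = (0.171667 − 0.590145)·√8 = -0.418478 · 2.828427 = -1.184

-1.184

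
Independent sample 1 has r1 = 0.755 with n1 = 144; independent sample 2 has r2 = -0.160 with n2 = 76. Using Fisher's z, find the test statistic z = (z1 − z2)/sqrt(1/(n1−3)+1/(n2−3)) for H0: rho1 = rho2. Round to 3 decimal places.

Fisher z-transforms: z1 = atanh(0.755) = 0.984483, z2 = atanh(-0.160) = -0.161387; difference d = 1.145870
Var(d) = 1/141 + 1/73 = 0.0070922 + 0.0136986 = 0.0207908
z = d/√Var(d) = 1.145870 / √0.0207908 = 1.145870 / 0.144190 = 7.947

7.947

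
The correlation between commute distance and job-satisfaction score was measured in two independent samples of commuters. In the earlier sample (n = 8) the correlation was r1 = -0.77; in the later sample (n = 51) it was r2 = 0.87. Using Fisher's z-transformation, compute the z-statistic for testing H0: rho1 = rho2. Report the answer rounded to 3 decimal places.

-5.008

Fisher z-transforms: z1 = atanh(-0.77) = -1.020328, z2 = atanh(0.87) = 1.333080; difference d = -2.353408
Var(d) = 1/5 + 1/48 = 0.2000000 + 0.0208333 = 0.2208333
z = d/√Var(d) = -2.353408 / √0.2208333 = -2.353408 / 0.469929 = -5.008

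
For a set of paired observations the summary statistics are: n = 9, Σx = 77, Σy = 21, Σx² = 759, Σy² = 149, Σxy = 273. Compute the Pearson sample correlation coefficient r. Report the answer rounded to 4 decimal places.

0.9323

S_xy = nΣxy − ΣxΣy = 9·273 − 77·21 = 2457 − 1617 = 840
S_xx = nΣx² − (Σx)² = 9·759 − 77² = 6831 − 5929 = 902
S_yy = nΣy² − (Σy)² = 9·149 − 21² = 1341 − 441 = 900
r = S_xy / √(S_xx·S_yy) = 840 / √(902·900) = 840 / √811800 = 840 / 900.9994 = 0.9323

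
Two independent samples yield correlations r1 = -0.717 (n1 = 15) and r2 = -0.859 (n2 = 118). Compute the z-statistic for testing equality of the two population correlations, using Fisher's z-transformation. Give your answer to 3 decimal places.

Fisher z-transforms: z1 = atanh(-0.717) = -0.901443, z2 = atanh(-0.859) = -1.289517; difference d = 0.388074
Var(d) = 1/12 + 1/115 = 0.0833333 + 0.0086957 = 0.0920290
z = d/√Var(d) = 0.388074 / √0.0920290 = 0.388074 / 0.303363 = 1.279

1.279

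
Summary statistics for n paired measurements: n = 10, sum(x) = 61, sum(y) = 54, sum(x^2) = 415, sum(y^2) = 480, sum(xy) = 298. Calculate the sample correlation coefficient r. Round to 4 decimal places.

S_xy = nΣxy − ΣxΣy = 10·298 − 61·54 = 2980 − 3294 = -314
S_xx = nΣx² − (Σx)² = 10·415 − 61² = 4150 − 3721 = 429
S_yy = nΣy² − (Σy)² = 10·480 − 54² = 4800 − 2916 = 1884
r = S_xy / √(S_xx·S_yy) = -314 / √(429·1884) = -314 / √808236 = -314 / 899.0195 = -0.3493

-0.3493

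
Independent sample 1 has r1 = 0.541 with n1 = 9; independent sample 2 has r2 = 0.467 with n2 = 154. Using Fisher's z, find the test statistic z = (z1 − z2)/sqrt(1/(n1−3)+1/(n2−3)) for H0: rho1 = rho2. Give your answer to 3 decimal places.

Fisher z-transforms: z1 = atanh(0.541) = 0.605568, z2 = atanh(0.467) = 0.506227; difference d = 0.099341
Var(d) = 1/6 + 1/151 = 0.1666667 + 0.0066225 = 0.1732892
z = d/√Var(d) = 0.099341 / √0.1732892 = 0.099341 / 0.416280 = 0.239

0.239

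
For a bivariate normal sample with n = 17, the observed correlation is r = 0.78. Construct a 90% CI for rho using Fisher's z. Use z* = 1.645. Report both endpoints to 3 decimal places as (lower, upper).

Fisher z: z_r = atanh(r) = ½·ln((1+0.78)/(1−0.78)) = 1.045371
SE(z) = 1/√(n−3) = 1/√14 = 0.267261
90% ⇒ z* = 1.645; margin = 1.645·0.267261 = 0.439644
CI on z-scale: (0.605727, 1.485015)
Back-transform: tanh(0.605727) = 0.541112, tanh(1.485015) = 0.902403

(0.541, 0.902)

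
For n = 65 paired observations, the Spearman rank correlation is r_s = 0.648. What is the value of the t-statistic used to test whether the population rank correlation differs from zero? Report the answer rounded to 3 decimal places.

1 − r_s² = 1 − 0.419904 = 0.580096;  √(1−r_s²) = 0.761640
√(n−2) = √63 = 7.937254
t = r_s·√(n−2)/√(1−r_s²) = 0.648 · 7.937254 / 0.761640 = 6.753

6.753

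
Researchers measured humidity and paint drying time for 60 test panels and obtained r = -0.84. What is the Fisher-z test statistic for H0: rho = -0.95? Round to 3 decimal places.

4.610

z_r = atanh(-0.84) = -1.221174,  z_0 = atanh(-0.95) = -1.831781
SE = 1/√(n−3) = 1/√57 = 0.132453
z = (z_r − z_0)/SE = (-1.221174 − (-1.831781)) / 0.132453 = 0.610607 / 0.132453 = 4.610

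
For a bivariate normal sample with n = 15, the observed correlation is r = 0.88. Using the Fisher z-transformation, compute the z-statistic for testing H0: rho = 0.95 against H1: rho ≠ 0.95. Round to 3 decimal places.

-1.580

z_r = atanh(0.88) = 1.375768,  z_0 = atanh(0.95) = 1.831781
SE = 1/√(n−3) = 1/√12 = 0.288675
z = (z_r − z_0)/SE = (1.375768 − 1.831781) / 0.288675 = -0.456013 / 0.288675 = -1.580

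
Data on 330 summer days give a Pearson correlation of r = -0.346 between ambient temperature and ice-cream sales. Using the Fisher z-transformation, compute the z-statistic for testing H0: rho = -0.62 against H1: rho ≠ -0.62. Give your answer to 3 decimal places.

Fisher z: atanh(-0.346) = -0.360893, atanh(-0.62) = -0.725005
z = (z_r − z_0)·√(n−3) = (-0.360893 − (-0.725005))·√327 = 0.364112 · 18.083141 = 6.584

6.584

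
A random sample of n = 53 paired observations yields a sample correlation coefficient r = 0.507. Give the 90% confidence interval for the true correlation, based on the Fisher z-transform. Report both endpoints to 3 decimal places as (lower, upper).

(0.315, 0.659)

Fisher z: z_r = atanh(r) = ½·ln((1+0.507)/(1−0.507)) = 0.558684
SE(z) = 1/√(n−3) = 1/√50 = 0.141421
90% ⇒ z* = 1.645; margin = 1.645·0.141421 = 0.232638
CI on z-scale: (0.326046, 0.791322)
Back-transform: tanh(0.326046) = 0.314963, tanh(0.791322) = 0.659157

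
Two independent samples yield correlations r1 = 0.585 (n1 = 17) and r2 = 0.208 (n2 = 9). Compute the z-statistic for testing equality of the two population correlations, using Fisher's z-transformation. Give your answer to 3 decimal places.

Fisher z-transforms: z1 = atanh(0.585) = 0.670031, z2 = atanh(0.208) = 0.211080; difference d = 0.458951
Var(d) = 1/14 + 1/6 = 0.0714286 + 0.1666667 = 0.2380953
z = d/√Var(d) = 0.458951 / √0.2380953 = 0.458951 / 0.487950 = 0.941

0.941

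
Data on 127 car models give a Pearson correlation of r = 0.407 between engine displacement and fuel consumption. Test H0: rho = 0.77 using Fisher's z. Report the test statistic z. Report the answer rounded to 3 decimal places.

z_r = atanh(0.407) = 0.432010,  z_0 = atanh(0.77) = 1.020328
SE = 1/√(n−3) = 1/√124 = 0.089803
z = (z_r − z_0)/SE = (0.432010 − 1.020328) / 0.089803 = -0.588318 / 0.089803 = -6.551

-6.551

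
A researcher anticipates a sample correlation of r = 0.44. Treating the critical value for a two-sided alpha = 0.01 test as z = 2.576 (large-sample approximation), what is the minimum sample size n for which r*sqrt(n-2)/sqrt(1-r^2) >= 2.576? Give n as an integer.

Need r·√(n−2)/√(1−r²) ≥ 2.576
√(n−2) ≥ 2.576·√(1−0.1936) / 0.44 = 2.576·0.897998 / 0.44 = 5.2574
n−2 ≥ 27.6403  ⇒  n ≥ 29.6403
Smallest integer n = 30

30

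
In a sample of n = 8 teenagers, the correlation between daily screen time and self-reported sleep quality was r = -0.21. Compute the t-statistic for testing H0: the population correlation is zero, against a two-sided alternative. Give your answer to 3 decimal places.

-0.526

1 − r² = 1 − 0.0441 = 0.9559;  √(1−r²) = 0.977701
√(n−2) = √6 = 2.449490
t = r·√(n−2)/√(1−r²) = -0.21 · 2.449490 / 0.977701 = -0.526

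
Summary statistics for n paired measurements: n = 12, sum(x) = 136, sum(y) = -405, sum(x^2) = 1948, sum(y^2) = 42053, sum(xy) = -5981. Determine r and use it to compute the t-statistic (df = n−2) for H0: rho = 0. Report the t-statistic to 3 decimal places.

S_xy = nΣxy − ΣxΣy = 12·(-5981) − 136·(-405) = -71772 − (-55080) = -16692
S_xx = nΣx² − (Σx)² = 12·1948 − 136² = 23376 − 18496 = 4880
S_yy = nΣy² − (Σy)² = 12·42053 − (-405)² = 504636 − 164025 = 340611
r = S_xy / √(S_xx·S_yy) = -16692 / √(4880·340611) = -16692 / √1662181680 = -16692 / 40769.8624 = -0.4094
t = r·√(n−2)/√(1−r²) = -0.4094·√10 / √(1−0.167608) = -1.294636 / 0.912355 = -1.419

-1.419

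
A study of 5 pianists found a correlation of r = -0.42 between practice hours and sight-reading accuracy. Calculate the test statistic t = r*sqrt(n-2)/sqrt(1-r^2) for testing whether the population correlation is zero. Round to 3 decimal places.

t = r·√(n−2) / √(1−r²) with r = -0.42, n = 5
  = -0.42·√3 / √(1 − 0.1764)
  = -0.42·1.732051 / 0.907524
  = -0.727461 / 0.907524 = -0.802

-0.802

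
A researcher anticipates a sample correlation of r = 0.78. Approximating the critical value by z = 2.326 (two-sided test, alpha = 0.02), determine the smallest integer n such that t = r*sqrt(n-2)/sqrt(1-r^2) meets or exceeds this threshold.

6

r√(n−2)/√(1−r²) ≥ 2.326  ⇔  n−2 ≥ (2.326)²·(1−r²)/r²
(1−r²)/r² = (1−0.6084)/0.6084 = 0.6437
n ≥ 2 + 5.410276·0.6437 = 2 + 3.4826 = 5.4826
⌈5.4826⌉ = 6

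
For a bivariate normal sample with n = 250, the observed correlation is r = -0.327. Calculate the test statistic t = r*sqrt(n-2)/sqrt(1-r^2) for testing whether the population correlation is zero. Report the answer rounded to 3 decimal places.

t = r·√(n−2) / √(1−r²) with r = -0.327, n = 250
  = -0.327·√248 / √(1 − 0.106929)
  = -0.327·15.748016 / 0.945024
  = -5.149601 / 0.945024 = -5.449

-5.449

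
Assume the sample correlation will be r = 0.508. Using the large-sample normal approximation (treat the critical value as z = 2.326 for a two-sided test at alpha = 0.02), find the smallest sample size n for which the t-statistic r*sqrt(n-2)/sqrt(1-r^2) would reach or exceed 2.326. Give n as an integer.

18

r√(n−2)/√(1−r²) ≥ 2.326  ⇔  n−2 ≥ (2.326)²·(1−r²)/r²
(1−r²)/r² = (1−0.258064)/0.258064 = 2.8750
n ≥ 2 + 5.410276·2.8750 = 2 + 15.5545 = 17.5545
⌈17.5545⌉ = 18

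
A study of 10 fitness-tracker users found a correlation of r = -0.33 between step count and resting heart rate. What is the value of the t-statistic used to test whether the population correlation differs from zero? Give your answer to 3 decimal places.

-0.989

1 − r² = 1 − 0.1089 = 0.8911;  √(1−r²) = 0.943981
√(n−2) = √8 = 2.828427
t = r·√(n−2)/√(1−r²) = -0.33 · 2.828427 / 0.943981 = -0.989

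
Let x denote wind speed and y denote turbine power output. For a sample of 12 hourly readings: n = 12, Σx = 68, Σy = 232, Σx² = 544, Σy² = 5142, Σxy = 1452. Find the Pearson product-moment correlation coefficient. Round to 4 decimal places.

Numerator: nΣxy − (Σx)(Σy) = 12·1452 − (68)(232) = 1648
Denominator: √[(nΣx²−(Σx)²)(nΣy²−(Σy)²)]
  nΣx²−(Σx)² = 12·544 − 4624 = 1904;  nΣy²−(Σy)² = 12·5142 − 53824 = 7880
  √(1904·7880) = √15003520 = 3873.4377
r = 1648 / 3873.4377 = 0.4255

0.4255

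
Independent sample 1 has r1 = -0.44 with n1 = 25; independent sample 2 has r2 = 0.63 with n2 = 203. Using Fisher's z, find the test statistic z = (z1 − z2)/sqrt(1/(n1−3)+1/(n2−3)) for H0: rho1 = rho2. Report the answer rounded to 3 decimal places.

Fisher z-transforms: z1 = atanh(-0.44) = -0.472231, z2 = atanh(0.63) = 0.741416; difference d = -1.213647
Var(d) = 1/22 + 1/200 = 0.0454545 + 0.0050000 = 0.0504545
z = d/√Var(d) = -1.213647 / √0.0504545 = -1.213647 / 0.224621 = -5.403

-5.403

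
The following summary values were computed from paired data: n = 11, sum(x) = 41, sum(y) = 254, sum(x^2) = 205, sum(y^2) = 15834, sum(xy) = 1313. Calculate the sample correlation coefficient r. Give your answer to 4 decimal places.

Numerator: nΣxy − (Σx)(Σy) = 11·1313 − (41)(254) = 4029
Denominator: √[(nΣx²−(Σx)²)(nΣy²−(Σy)²)]
  nΣx²−(Σx)² = 11·205 − 1681 = 574;  nΣy²−(Σy)² = 11·15834 − 64516 = 109658
  √(574·109658) = √62943692 = 7933.7061
r = 4029 / 7933.7061 = 0.5078

0.5078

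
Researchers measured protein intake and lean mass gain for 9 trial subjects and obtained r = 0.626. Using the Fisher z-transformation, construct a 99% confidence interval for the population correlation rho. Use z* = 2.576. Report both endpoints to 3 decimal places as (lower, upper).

Fisher z: z_r = atanh(r) = ½·ln((1+0.626)/(1−0.626)) = 0.734811
SE(z) = 1/√(n−3) = 1/√6 = 0.408248
99% ⇒ z* = 2.576; margin = 2.576·0.408248 = 1.051647
CI on z-scale: (-0.316836, 1.786458)
Back-transform: tanh(-0.316836) = -0.306643, tanh(1.786458) = 0.945385

(-0.307, 0.945)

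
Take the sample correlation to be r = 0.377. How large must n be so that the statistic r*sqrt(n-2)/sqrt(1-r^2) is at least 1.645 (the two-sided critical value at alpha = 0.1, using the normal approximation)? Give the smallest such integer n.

19

Need r·√(n−2)/√(1−r²) ≥ 1.645
√(n−2) ≥ 1.645·√(1−0.142129) / 0.377 = 1.645·0.926213 / 0.377 = 4.0414
n−2 ≥ 16.3329  ⇒  n ≥ 18.3329
Smallest integer n = 19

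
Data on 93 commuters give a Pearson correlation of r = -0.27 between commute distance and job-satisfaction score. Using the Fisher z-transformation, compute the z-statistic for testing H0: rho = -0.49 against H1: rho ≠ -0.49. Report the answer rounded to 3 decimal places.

z_r = atanh(-0.27) = -0.276864,  z_0 = atanh(-0.49) = -0.536060
SE = 1/√(n−3) = 1/√90 = 0.105409
z = (z_r − z_0)/SE = (-0.276864 − (-0.536060)) / 0.105409 = 0.259196 / 0.105409 = 2.459

2.459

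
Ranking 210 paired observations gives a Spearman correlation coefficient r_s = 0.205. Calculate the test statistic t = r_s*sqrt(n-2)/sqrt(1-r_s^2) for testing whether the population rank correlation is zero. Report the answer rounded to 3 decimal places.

3.021

1 − r_s² = 1 − 0.042025 = 0.957975;  √(1−r_s²) = 0.978762
√(n−2) = √208 = 14.422205
t = r_s·√(n−2)/√(1−r_s²) = 0.205 · 14.422205 / 0.978762 = 3.021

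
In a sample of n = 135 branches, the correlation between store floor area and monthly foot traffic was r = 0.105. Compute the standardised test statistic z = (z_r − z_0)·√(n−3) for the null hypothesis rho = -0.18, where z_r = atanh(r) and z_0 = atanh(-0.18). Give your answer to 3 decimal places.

z_r = atanh(0.105) = 0.105388,  z_0 = atanh(-0.18) = -0.181983
SE = 1/√(n−3) = 1/√132 = 0.087039
z = (z_r − z_0)/SE = (0.105388 − (-0.181983)) / 0.087039 = 0.287371 / 0.087039 = 3.302

3.302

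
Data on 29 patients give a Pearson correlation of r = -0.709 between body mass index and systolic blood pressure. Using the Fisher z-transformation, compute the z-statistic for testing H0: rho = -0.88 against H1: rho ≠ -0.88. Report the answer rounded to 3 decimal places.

2.502

Fisher z: atanh(-0.709) = -0.885170, atanh(-0.88) = -1.375768
z = (z_r − z_0)·√(n−3) = (-0.885170 − (-1.375768))·√26 = 0.490598 · 5.099020 = 2.502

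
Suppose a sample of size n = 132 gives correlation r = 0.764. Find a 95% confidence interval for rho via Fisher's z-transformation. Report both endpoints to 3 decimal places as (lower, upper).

(0.682, 0.827)

Fisher z: z_r = atanh(r) = ½·ln((1+0.764)/(1−0.764)) = 1.005754
SE(z) = 1/√(n−3) = 1/√129 = 0.088045
95% ⇒ z* = 1.960; margin = 1.960·0.088045 = 0.172568
CI on z-scale: (0.833186, 1.178322)
Back-transform: tanh(0.833186) = 0.682183, tanh(1.178322) = 0.826922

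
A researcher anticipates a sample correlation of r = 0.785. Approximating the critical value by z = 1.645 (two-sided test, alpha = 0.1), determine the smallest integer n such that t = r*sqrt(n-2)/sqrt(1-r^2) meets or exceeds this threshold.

r√(n−2)/√(1−r²) ≥ 1.645  ⇔  n−2 ≥ (1.645)²·(1−r²)/r²
(1−r²)/r² = (1−0.616225)/0.616225 = 0.6228
n ≥ 2 + 2.706025·0.6228 = 2 + 1.6853 = 3.6853
⌈3.6853⌉ = 4

4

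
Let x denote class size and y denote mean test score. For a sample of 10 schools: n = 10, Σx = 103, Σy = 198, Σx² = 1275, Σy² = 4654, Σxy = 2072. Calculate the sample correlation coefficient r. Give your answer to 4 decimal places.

0.0823

Numerator: nΣxy − (Σx)(Σy) = 10·2072 − (103)(198) = 326
Denominator: √[(nΣx²−(Σx)²)(nΣy²−(Σy)²)]
  nΣx²−(Σx)² = 10·1275 − 10609 = 2141;  nΣy²−(Σy)² = 10·4654 − 39204 = 7336
  √(2141·7336) = √15706376 = 3963.1270
r = 326 / 3963.1270 = 0.0823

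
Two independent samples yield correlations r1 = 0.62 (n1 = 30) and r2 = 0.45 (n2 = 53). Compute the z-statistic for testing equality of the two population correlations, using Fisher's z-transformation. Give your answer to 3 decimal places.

Fisher z-transforms: z1 = atanh(0.62) = 0.725005, z2 = atanh(0.45) = 0.484700; difference d = 0.240305
Var(d) = 1/27 + 1/50 = 0.0370370 + 0.0200000 = 0.0570370
z = d/√Var(d) = 0.240305 / √0.0570370 = 0.240305 / 0.238824 = 1.006

1.006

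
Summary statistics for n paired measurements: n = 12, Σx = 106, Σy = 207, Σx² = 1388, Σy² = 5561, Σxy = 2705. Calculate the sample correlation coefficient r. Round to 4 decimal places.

0.9245

Numerator: nΣxy − (Σx)(Σy) = 12·2705 − (106)(207) = 10518
Denominator: √[(nΣx²−(Σx)²)(nΣy²−(Σy)²)]
  nΣx²−(Σx)² = 12·1388 − 11236 = 5420;  nΣy²−(Σy)² = 12·5561 − 42849 = 23883
  √(5420·23883) = √129445860 = 11377.4277
r = 10518 / 11377.4277 = 0.9245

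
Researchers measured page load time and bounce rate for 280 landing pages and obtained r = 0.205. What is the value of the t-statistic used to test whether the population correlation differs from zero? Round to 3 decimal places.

t = r·√(n−2) / √(1−r²) with r = 0.205, n = 280
  = 0.205·√278 / √(1 − 0.042025)
  = 0.205·16.673332 / 0.978762
  = 3.418033 / 0.978762 = 3.492

3.492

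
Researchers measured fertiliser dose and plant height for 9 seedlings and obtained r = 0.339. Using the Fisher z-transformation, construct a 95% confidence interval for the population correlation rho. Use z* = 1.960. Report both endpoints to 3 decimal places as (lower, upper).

(-0.420, 0.819)

Fisher z: z_r = atanh(r) = ½·ln((1+0.339)/(1−0.339)) = 0.352962
SE(z) = 1/√(n−3) = 1/√6 = 0.408248
95% ⇒ z* = 1.960; margin = 1.960·0.408248 = 0.800166
CI on z-scale: (-0.447204, 1.153128)
Back-transform: tanh(-0.447204) = -0.419598, tanh(1.153128) = 0.818788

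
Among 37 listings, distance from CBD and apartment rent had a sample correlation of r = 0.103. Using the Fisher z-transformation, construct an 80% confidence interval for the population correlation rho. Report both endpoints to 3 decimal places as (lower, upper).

(-0.116, 0.312)

Fisher z: z_r = atanh(r) = ½·ln((1+0.103)/(1−0.103)) = 0.103367
SE(z) = 1/√(n−3) = 1/√34 = 0.171499
80% ⇒ z* = 1.282; margin = 1.282·0.171499 = 0.219862
CI on z-scale: (-0.116495, 0.323229)
Back-transform: tanh(-0.116495) = -0.115971, tanh(0.323229) = 0.312424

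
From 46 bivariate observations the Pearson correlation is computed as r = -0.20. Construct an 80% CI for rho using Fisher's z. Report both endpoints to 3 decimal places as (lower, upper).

(-0.378, -0.007)

z_r = atanh(-0.20) = -0.202733;  SE = 1/√(n−3) = 1/√43 = 0.152499
z-limits: -0.202733 ± 1.282·0.152499 = -0.202733 ± 0.195504 = [-0.398237, -0.007229]
ρ-limits: (tanh -0.398237, tanh -0.007229) = (-0.378, -0.007)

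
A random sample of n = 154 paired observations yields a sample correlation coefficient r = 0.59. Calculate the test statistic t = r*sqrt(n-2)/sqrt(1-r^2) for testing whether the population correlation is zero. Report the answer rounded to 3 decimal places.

t = r·√(n−2) / √(1−r²) with r = 0.59, n = 154
  = 0.59·√152 / √(1 − 0.3481)
  = 0.59·12.328828 / 0.807403
  = 7.274009 / 0.807403 = 9.009

9.009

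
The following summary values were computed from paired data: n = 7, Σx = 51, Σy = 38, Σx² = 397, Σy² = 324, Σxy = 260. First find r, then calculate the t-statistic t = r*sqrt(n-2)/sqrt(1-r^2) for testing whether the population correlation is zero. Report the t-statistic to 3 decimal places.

-0.724

Numerator: nΣxy − (Σx)(Σy) = 7·260 − (51)(38) = -118
Denominator: √[(nΣx²−(Σx)²)(nΣy²−(Σy)²)]
  nΣx²−(Σx)² = 7·397 − 2601 = 178;  nΣy²−(Σy)² = 7·324 − 1444 = 824
  √(178·824) = √146672 = 382.9778
r = -118 / 382.9778 = -0.3081
t = r·√(n−2)/√(1−r²) = -0.3081·√5 / √(1−0.094926) = -0.688933 / 0.951354 = -0.724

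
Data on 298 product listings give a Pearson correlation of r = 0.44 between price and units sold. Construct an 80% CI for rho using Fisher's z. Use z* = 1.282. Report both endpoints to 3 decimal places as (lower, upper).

(0.378, 0.498)

Fisher z: z_r = atanh(r) = ½·ln((1+0.44)/(1−0.44)) = 0.472231
SE(z) = 1/√(n−3) = 1/√295 = 0.058222
80% ⇒ z* = 1.282; margin = 1.282·0.058222 = 0.074641
CI on z-scale: (0.397590, 0.546872)
Back-transform: tanh(0.397590) = 0.377885, tanh(0.546872) = 0.498172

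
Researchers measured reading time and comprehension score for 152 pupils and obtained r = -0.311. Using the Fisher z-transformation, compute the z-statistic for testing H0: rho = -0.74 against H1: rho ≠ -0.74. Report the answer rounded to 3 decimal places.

Fisher z: atanh(-0.311) = -0.321652, atanh(-0.74) = -0.950479
z = (z_r − z_0)·√(n−3) = (-0.321652 − (-0.950479))·√149 = 0.628827 · 12.206556 = 7.676

7.676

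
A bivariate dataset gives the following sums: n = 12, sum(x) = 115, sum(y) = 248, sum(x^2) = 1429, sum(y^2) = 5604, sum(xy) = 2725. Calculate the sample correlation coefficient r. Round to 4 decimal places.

Numerator: nΣxy − (Σx)(Σy) = 12·2725 − (115)(248) = 4180
Denominator: √[(nΣx²−(Σx)²)(nΣy²−(Σy)²)]
  nΣx²−(Σx)² = 12·1429 − 13225 = 3923;  nΣy²−(Σy)² = 12·5604 − 61504 = 5744
  √(3923·5744) = √22533712 = 4746.9687
r = 4180 / 4746.9687 = 0.8806

0.8806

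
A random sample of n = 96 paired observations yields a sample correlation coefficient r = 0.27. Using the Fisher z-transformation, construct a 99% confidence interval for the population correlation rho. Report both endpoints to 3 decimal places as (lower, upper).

(0.010, 0.496)

Fisher z: z_r = atanh(r) = ½·ln((1+0.27)/(1−0.27)) = 0.276864
SE(z) = 1/√(n−3) = 1/√93 = 0.103695
99% ⇒ z* = 2.576; margin = 2.576·0.103695 = 0.267118
CI on z-scale: (0.009746, 0.543982)
Back-transform: tanh(0.009746) = 0.009746, tanh(0.543982) = 0.495996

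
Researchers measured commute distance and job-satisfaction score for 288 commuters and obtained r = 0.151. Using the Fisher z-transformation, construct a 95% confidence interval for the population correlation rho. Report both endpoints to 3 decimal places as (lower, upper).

(0.036, 0.262)

Fisher z: z_r = atanh(r) = ½·ln((1+0.151)/(1−0.151)) = 0.152164
SE(z) = 1/√(n−3) = 1/√285 = 0.059235
95% ⇒ z* = 1.960; margin = 1.960·0.059235 = 0.116101
CI on z-scale: (0.036063, 0.268265)
Back-transform: tanh(0.036063) = 0.036047, tanh(0.268265) = 0.262010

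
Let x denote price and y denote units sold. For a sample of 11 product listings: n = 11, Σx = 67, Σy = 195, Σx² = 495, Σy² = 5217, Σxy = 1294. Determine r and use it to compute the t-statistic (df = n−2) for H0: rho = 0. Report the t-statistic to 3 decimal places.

0.847

Numerator: nΣxy − (Σx)(Σy) = 11·1294 − (67)(195) = 1169
Denominator: √[(nΣx²−(Σx)²)(nΣy²−(Σy)²)]
  nΣx²−(Σx)² = 11·495 − 4489 = 956;  nΣy²−(Σy)² = 11·5217 − 38025 = 19362
  √(956·19362) = √18510072 = 4302.3333
r = 1169 / 4302.3333 = 0.2717
t = r·√(n−2)/√(1−r²) = 0.2717·√9 / √(1−0.073821) = 0.815100 / 0.962382 = 0.847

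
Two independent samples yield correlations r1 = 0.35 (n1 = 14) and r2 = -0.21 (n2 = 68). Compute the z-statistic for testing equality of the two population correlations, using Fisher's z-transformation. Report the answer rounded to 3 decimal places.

z1 = atanh(0.35) = 0.365444,  z2 = atanh(-0.21) = -0.213171
SE = √(1/(n1−3) + 1/(n2−3)) = √(1/11 + 1/65) = √(0.0909091 + 0.0153846) = √0.1062937 = 0.326027
z = (z1 − z2)/SE = (0.365444 − (-0.213171)) / 0.326027 = 0.578615 / 0.326027 = 1.775

1.775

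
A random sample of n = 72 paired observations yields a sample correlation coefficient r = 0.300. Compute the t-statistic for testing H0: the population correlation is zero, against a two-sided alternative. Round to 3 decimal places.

2.631

1 − r² = 1 − 0.090000 = 0.910000;  √(1−r²) = 0.953939
√(n−2) = √70 = 8.366600
t = r·√(n−2)/√(1−r²) = 0.300 · 8.366600 / 0.953939 = 2.631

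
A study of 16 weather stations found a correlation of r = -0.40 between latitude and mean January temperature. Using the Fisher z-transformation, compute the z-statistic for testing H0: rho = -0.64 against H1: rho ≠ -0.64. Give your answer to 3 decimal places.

Fisher z: atanh(-0.40) = -0.423649, atanh(-0.64) = -0.758174
z = (z_r − z_0)·√(n−3) = (-0.423649 − (-0.758174))·√13 = 0.334525 · 3.605551 = 1.206

1.206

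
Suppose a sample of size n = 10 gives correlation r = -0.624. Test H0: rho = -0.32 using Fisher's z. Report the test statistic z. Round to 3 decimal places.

-1.058

z_r = atanh(-0.624) = -0.731529,  z_0 = atanh(-0.32) = -0.331647
SE = 1/√(n−3) = 1/√7 = 0.377964
z = (z_r − z_0)/SE = (-0.731529 − (-0.331647)) / 0.377964 = -0.399882 / 0.377964 = -1.058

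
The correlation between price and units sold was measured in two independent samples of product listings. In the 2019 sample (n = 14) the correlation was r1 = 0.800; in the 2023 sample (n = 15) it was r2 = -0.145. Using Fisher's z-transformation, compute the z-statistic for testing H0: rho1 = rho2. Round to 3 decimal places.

Fisher z-transforms: z1 = atanh(0.800) = 1.098612, z2 = atanh(-0.145) = -0.146029; difference d = 1.244641
Var(d) = 1/11 + 1/12 = 0.0909091 + 0.0833333 = 0.1742424
z = d/√Var(d) = 1.244641 / √0.1742424 = 1.244641 / 0.417424 = 2.982

2.982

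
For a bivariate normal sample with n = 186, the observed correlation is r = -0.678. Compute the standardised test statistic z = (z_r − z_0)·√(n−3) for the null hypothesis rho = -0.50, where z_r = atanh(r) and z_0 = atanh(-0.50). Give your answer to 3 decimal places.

-3.735

Fisher z: atanh(-0.678) = -0.825403, atanh(-0.50) = -0.549306
z = (z_r − z_0)·√(n−3) = (-0.825403 − (-0.549306))·√183 = -0.276097 · 13.527749 = -3.735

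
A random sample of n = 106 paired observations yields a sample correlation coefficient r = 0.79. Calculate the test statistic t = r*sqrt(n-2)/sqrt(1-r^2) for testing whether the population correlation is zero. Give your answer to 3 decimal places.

13.140

1 − r² = 1 − 0.6241 = 0.3759;  √(1−r²) = 0.613107
√(n−2) = √104 = 10.198039
t = r·√(n−2)/√(1−r²) = 0.79 · 10.198039 / 0.613107 = 13.140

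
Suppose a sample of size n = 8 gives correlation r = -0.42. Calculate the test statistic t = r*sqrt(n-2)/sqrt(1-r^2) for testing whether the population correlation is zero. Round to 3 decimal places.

-1.134

1 − r² = 1 − 0.1764 = 0.8236;  √(1−r²) = 0.907524
√(n−2) = √6 = 2.449490
t = r·√(n−2)/√(1−r²) = -0.42 · 2.449490 / 0.907524 = -1.134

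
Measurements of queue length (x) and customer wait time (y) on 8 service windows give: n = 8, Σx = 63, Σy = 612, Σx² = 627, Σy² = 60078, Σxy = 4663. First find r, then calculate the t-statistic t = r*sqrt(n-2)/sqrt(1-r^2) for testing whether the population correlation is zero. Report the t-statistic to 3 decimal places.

S_xy = nΣxy − ΣxΣy = 8·4663 − 63·612 = 37304 − 38556 = -1252
S_xx = nΣx² − (Σx)² = 8·627 − 63² = 5016 − 3969 = 1047
S_yy = nΣy² − (Σy)² = 8·60078 − 612² = 480624 − 374544 = 106080
r = S_xy / √(S_xx·S_yy) = -1252 / √(1047·106080) = -1252 / √111065760 = -1252 / 10538.7741 = -0.1188
t = r·√(n−2)/√(1−r²) = -0.1188·√6 / √(1−0.014113) = -0.290999 / 0.992918 = -0.293

-0.293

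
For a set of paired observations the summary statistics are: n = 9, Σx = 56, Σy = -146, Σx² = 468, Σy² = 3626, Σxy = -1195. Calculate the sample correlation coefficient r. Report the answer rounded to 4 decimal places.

Numerator: nΣxy − (Σx)(Σy) = 9·(-1195) − (56)(-146) = -2579
Denominator: √[(nΣx²−(Σx)²)(nΣy²−(Σy)²)]
  nΣx²−(Σx)² = 9·468 − 3136 = 1076;  nΣy²−(Σy)² = 9·3626 − 21316 = 11318
  √(1076·11318) = √12178168 = 3489.7232
r = -2579 / 3489.7232 = -0.7390

-0.7390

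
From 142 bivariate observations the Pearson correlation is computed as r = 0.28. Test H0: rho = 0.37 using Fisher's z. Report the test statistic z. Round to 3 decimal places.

z_r = atanh(0.28) = 0.287682,  z_0 = atanh(0.37) = 0.388423
SE = 1/√(n−3) = 1/√139 = 0.084819
z = (z_r − z_0)/SE = (0.287682 − 0.388423) / 0.084819 = -0.100741 / 0.084819 = -1.188

-1.188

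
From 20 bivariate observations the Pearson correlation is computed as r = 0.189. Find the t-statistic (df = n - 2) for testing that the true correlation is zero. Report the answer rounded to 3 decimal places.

0.817

1 − r² = 1 − 0.035721 = 0.964279;  √(1−r²) = 0.981977
√(n−2) = √18 = 4.242641
t = r·√(n−2)/√(1−r²) = 0.189 · 4.242641 / 0.981977 = 0.817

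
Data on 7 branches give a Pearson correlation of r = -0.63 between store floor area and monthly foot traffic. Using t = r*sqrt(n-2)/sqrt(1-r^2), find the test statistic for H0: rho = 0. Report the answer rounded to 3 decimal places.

-1.814

1 − r² = 1 − 0.3969 = 0.6031;  √(1−r²) = 0.776595
√(n−2) = √5 = 2.236068
t = r·√(n−2)/√(1−r²) = -0.63 · 2.236068 / 0.776595 = -1.814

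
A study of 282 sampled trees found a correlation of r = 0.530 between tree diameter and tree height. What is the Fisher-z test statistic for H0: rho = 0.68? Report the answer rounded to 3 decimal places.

z_r = atanh(0.530) = 0.590145,  z_0 = atanh(0.68) = 0.829114
SE = 1/√(n−3) = 1/√279 = 0.059868
z = (z_r − z_0)/SE = (0.590145 − 0.829114) / 0.059868 = -0.238969 / 0.059868 = -3.992

-3.992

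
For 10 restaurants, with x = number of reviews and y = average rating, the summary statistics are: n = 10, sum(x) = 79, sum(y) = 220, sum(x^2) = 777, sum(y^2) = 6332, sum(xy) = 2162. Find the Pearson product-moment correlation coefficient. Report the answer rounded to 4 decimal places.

0.8877

S_xy = nΣxy − ΣxΣy = 10·2162 − 79·220 = 21620 − 17380 = 4240
S_xx = nΣx² − (Σx)² = 10·777 − 79² = 7770 − 6241 = 1529
S_yy = nΣy² − (Σy)² = 10·6332 − 220² = 63320 − 48400 = 14920
r = S_xy / √(S_xx·S_yy) = 4240 / √(1529·14920) = 4240 / √22812680 = 4240 / 4776.2621 = 0.8877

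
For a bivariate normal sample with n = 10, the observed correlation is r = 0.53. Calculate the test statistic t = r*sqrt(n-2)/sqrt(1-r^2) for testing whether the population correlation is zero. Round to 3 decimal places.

1.768

1 − r² = 1 − 0.2809 = 0.7191;  √(1−r²) = 0.847998
√(n−2) = √8 = 2.828427
t = r·√(n−2)/√(1−r²) = 0.53 · 2.828427 / 0.847998 = 1.768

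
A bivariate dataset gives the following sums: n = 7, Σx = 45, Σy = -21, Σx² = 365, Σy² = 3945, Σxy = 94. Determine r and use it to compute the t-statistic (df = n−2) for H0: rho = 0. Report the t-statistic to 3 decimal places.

Numerator: nΣxy − (Σx)(Σy) = 7·94 − (45)(-21) = 1603
Denominator: √[(nΣx²−(Σx)²)(nΣy²−(Σy)²)]
  nΣx²−(Σx)² = 7·365 − 2025 = 530;  nΣy²−(Σy)² = 7·3945 − 441 = 27174
  √(530·27174) = √14402220 = 3795.0257
r = 1603 / 3795.0257 = 0.4224
t = r·√(n−2)/√(1−r²) = 0.4224·√5 / √(1−0.178422) = 0.944515 / 0.906409 = 1.042

1.042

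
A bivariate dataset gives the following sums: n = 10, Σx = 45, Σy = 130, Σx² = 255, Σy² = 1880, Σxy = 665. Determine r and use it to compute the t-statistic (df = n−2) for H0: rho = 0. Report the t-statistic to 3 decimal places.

Numerator: nΣxy − (Σx)(Σy) = 10·665 − (45)(130) = 800
Denominator: √[(nΣx²−(Σx)²)(nΣy²−(Σy)²)]
  nΣx²−(Σx)² = 10·255 − 2025 = 525;  nΣy²−(Σy)² = 10·1880 − 16900 = 1900
  √(525·1900) = √997500 = 998.7492
r = 800 / 998.7492 = 0.8010
t = r·√(n−2)/√(1−r²) = 0.8010·√8 / √(1−0.641601) = 2.265570 / 0.598664 = 3.784

3.784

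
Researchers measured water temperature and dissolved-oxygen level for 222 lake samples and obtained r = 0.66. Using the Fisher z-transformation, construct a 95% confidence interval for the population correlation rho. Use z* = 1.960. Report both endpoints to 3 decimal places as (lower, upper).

z_r = atanh(0.66) = 0.792814;  SE = 1/√(n−3) = 1/√219 = 0.067574
z-limits: 0.792814 ± 1.960·0.067574 = 0.792814 ± 0.132445 = [0.660369, 0.925259]
ρ-limits: (tanh 0.660369, tanh 0.925259) = (0.579, 0.728)

(0.579, 0.728)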